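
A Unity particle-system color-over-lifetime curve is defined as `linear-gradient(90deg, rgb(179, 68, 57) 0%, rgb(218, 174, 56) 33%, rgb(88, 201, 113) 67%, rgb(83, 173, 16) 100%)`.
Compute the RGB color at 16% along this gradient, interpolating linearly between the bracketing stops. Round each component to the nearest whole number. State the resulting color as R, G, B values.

(198, 119, 57)

16% lies between the 0% and 33% stops, so the local fraction is t = (16 − 0)/(33 − 0) = 16/33 ≈ 0.4848.
R = 179 + 0.4848 × (218 − 179) = 197.907 → 198
G = 68 + 0.4848 × (174 − 68) = 119.389 → 119
B = 57 + 0.4848 × (56 − 57) = 56.515 → 57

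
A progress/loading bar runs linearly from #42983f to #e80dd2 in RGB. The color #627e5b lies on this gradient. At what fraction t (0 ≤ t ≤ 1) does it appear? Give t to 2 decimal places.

0.19

Invert the lerp on the R channel (largest span, 166): t = (98 − 66) / (232 − 66) = 32/166 = 0.19277.
Check on G: (126 − 152)/(13 − 152) = 0.1871 ✓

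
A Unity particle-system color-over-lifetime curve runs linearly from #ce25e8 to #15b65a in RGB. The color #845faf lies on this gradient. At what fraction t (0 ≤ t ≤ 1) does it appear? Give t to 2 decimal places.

0.40

Invert the lerp on the R channel (largest span, 185): t = (132 − 206) / (21 − 206) = -74/-185 = 0.4.
Check on G: (95 − 37)/(182 − 37) = 0.4 ✓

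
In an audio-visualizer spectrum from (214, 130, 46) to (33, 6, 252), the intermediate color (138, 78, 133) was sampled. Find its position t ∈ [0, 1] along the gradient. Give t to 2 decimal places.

Invert the lerp on the B channel (largest span, 206): t = (133 − 46) / (252 − 46) = 87/206 = 0.42233.
Check on R: (138 − 214)/(33 − 214) = 0.4199 ✓

0.42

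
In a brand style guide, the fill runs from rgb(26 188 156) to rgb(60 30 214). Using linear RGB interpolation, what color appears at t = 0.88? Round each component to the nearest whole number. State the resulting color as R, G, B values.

R = 26 + 0.88 × (60 − 26) = 26 + 0.88 × 34 = 55.92 → 56
G = 188 + 0.88 × (30 − 188) = 188 + 0.88 × -158 = 48.96 → 49
B = 156 + 0.88 × (214 − 156) = 156 + 0.88 × 58 = 207.04 → 207

(56, 49, 207)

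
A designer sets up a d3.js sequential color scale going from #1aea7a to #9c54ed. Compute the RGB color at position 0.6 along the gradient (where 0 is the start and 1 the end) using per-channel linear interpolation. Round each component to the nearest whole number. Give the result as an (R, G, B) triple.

(104, 144, 191)

#1aea7a → (26, 234, 122); #9c54ed → (156, 84, 237).
R = 26 + 0.6 × (156 − 26) = 26 + 0.6 × 130 = 104 → 104
G = 234 + 0.6 × (84 − 234) = 234 + 0.6 × -150 = 144 → 144
B = 122 + 0.6 × (237 − 122) = 122 + 0.6 × 115 = 191 → 191
So the blended color is (104, 144, 191), about #6890bf.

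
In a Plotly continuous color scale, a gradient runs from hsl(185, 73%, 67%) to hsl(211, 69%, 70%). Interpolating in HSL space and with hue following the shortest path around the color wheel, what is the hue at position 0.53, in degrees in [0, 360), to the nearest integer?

199

Hue arc: Δh = 211 − 185 = 26° (|Δh| ≤ 180, already the shorter path).
H = 185 + 0.53 × (26) = 198.78 → 199°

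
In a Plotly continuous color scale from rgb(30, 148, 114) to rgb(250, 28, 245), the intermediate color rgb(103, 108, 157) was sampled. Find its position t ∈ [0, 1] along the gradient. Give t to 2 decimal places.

Invert the lerp on the R channel (largest span, 220): t = (103 − 30) / (250 − 30) = 73/220 = 0.33182.
Check on G: (108 − 148)/(28 − 148) = 0.3333 ✓

0.33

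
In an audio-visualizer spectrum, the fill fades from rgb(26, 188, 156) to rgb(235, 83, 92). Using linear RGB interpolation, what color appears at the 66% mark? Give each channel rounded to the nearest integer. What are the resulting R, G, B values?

66% corresponds to t = 0.66.
R = 26 + 0.66 × (235 − 26) = 26 + 0.66 × 209 = 163.94 → 164
G = 188 + 0.66 × (83 − 188) = 188 + 0.66 × -105 = 118.7 → 119
B = 156 + 0.66 × (92 − 156) = 156 + 0.66 × -64 = 113.76 → 114
So the blended color is (164, 119, 114), about #a47772.

(164, 119, 114)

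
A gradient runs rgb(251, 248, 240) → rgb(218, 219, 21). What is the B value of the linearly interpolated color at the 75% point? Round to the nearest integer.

76

B = 240 + 0.75 × (21 − 240) = 75.75 → 76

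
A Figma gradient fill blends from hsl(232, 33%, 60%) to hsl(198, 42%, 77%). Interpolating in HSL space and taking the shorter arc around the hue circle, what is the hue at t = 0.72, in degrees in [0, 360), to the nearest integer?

Hue arc: Δh = 198 − 232 = -34° (|Δh| ≤ 180, already the shorter path).
H = 232 + 0.72 × (-34) = 207.52 → 208°

208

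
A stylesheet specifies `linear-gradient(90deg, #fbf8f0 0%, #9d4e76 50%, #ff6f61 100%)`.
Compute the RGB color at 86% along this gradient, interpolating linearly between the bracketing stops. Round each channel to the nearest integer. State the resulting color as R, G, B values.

86% lies between the 50% and 100% stops, so the local fraction is t = (86 − 50)/(100 − 50) = 36/50 ≈ 0.72.
#9d4e76 → (157, 78, 118); #ff6f61 → (255, 111, 97).
R = 157 + 0.72 × (255 − 157) = 227.56 → 228
G = 78 + 0.72 × (111 − 78) = 101.76 → 102
B = 118 + 0.72 × (97 − 118) = 102.88 → 103

(228, 102, 103)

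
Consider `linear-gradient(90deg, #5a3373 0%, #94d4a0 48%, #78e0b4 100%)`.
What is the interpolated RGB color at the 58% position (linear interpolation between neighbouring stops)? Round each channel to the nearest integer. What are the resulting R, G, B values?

(143, 214, 164)

58% lies between the 48% and 100% stops, so the local fraction is t = (58 − 48)/(100 − 48) = 10/52 ≈ 0.1923.
#94d4a0 → (148, 212, 160); #78e0b4 → (120, 224, 180).
R = 148 + 0.1923 × (120 − 148) = 142.616 → 143
G = 212 + 0.1923 × (224 − 212) = 214.308 → 214
B = 160 + 0.1923 × (180 − 160) = 163.846 → 164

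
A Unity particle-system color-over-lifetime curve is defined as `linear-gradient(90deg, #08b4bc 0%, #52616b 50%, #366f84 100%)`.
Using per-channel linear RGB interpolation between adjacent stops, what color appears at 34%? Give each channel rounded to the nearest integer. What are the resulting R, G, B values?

34% lies between the 0% and 50% stops, so the local fraction is t = (34 − 0)/(50 − 0) = 34/50 ≈ 0.68.
#08b4bc → (8, 180, 188); #52616b → (82, 97, 107).
R = 8 + 0.68 × (82 − 8) = 58.32 → 58
G = 180 + 0.68 × (97 − 180) = 123.56 → 124
B = 188 + 0.68 × (107 − 188) = 132.92 → 133

(58, 124, 133)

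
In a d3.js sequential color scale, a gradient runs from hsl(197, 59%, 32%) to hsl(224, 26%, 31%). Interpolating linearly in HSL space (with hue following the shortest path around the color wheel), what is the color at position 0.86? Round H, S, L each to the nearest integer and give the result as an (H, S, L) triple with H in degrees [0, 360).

(220, 31, 31)

Hue arc: Δh = 224 − 197 = 27° (|Δh| ≤ 180, already the shorter path).
H = 197 + 0.86 × (27) = 220.22 → 220°
S = 59 + 0.86 × (26 − 59) = 30.62 → 31%
L = 32 + 0.86 × (31 − 32) = 31.14 → 31%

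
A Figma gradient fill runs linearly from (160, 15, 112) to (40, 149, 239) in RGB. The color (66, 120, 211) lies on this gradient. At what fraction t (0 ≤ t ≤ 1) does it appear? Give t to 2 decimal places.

Invert the lerp on the G channel (largest span, 134): t = (120 − 15) / (149 − 15) = 105/134 = 0.78358.
Check on R: (66 − 160)/(40 − 160) = 0.7833 ✓

0.78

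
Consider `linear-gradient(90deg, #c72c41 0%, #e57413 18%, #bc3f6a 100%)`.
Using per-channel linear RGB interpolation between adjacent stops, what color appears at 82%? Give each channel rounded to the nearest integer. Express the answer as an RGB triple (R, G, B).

(197, 75, 87)

82% lies between the 18% and 100% stops, so the local fraction is t = (82 − 18)/(100 − 18) = 64/82 ≈ 0.7805.
#e57413 → (229, 116, 19); #bc3f6a → (188, 63, 106).
R = 229 + 0.7805 × (188 − 229) = 197 → 197
G = 116 + 0.7805 × (63 − 116) = 74.633 → 75
B = 19 + 0.7805 × (106 − 19) = 86.903 → 87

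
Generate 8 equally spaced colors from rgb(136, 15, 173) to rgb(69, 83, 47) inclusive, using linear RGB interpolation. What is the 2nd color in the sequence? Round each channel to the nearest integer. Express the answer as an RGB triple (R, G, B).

With 8 swatches and endpoints inclusive, swatch 2 sits at t = (2 − 1)/(8 − 1) = 1/7 ≈ 0.1429.
R = 136 + 0.1429 × (69 − 136) = 126.426 → 126
G = 15 + 0.1429 × (83 − 15) = 24.717 → 25
B = 173 + 0.1429 × (47 − 173) = 154.995 → 155

(126, 25, 155)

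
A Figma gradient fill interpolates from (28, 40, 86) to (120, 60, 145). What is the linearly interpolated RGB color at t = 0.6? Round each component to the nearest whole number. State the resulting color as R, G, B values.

(83, 52, 121)

R = 28 + 0.6 × (120 − 28) = 28 + 0.6 × 92 = 83.2 → 83
G = 40 + 0.6 × (60 − 40) = 40 + 0.6 × 20 = 52 → 52
B = 86 + 0.6 × (145 − 86) = 86 + 0.6 × 59 = 121.4 → 121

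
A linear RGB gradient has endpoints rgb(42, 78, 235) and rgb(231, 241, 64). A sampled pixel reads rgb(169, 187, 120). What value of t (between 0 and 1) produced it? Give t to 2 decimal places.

Invert the lerp on the R channel (largest span, 189): t = (169 − 42) / (231 − 42) = 127/189 = 0.67196.
Check on G: (187 − 78)/(241 − 78) = 0.6687 ✓

0.67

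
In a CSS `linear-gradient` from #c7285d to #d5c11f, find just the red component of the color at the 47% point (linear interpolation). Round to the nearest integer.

206

R₁ = 199 (from #c7285d), R₂ = 213 (from #d5c11f).
R = 199 + 0.47 × (213 − 199) = 205.58 → 206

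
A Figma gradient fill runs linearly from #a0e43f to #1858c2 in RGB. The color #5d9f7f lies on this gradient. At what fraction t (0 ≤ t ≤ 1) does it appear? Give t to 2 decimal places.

0.49

Invert the lerp on the G channel (largest span, 140): t = (159 − 228) / (88 − 228) = -69/-140 = 0.49286.
Check on R: (93 − 160)/(24 − 160) = 0.4926 ✓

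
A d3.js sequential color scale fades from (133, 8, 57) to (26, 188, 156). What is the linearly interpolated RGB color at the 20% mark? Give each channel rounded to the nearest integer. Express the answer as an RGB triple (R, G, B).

(112, 44, 77)

20% corresponds to t = 0.2.
R = 133 + 0.2 × (26 − 133) = 133 + 0.2 × -107 = 111.6 → 112
G = 8 + 0.2 × (188 − 8) = 8 + 0.2 × 180 = 44 → 44
B = 57 + 0.2 × (156 − 57) = 57 + 0.2 × 99 = 76.8 → 77
So the blended color is (112, 44, 77), about #702c4d.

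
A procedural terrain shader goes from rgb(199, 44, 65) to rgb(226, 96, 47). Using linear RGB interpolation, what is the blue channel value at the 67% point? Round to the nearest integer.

B = 65 + 0.67 × (47 − 65) = 52.94 → 53

53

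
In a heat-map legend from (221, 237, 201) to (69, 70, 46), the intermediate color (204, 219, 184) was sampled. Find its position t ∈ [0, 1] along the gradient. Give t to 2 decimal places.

Invert the lerp on the G channel (largest span, 167): t = (219 − 237) / (70 − 237) = -18/-167 = 0.10778.
Check on R: (204 − 221)/(69 − 221) = 0.1118 ✓

0.11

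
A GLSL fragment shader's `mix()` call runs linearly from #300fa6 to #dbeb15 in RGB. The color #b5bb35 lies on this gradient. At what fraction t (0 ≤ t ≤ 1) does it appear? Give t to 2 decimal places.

Invert the lerp on the G channel (largest span, 220): t = (187 − 15) / (235 − 15) = 172/220 = 0.78182.
Check on R: (181 − 48)/(219 − 48) = 0.7778 ✓

0.78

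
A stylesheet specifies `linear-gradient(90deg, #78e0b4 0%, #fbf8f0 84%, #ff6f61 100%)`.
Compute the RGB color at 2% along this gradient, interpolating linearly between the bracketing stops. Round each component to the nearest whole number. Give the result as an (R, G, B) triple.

2% lies between the 0% and 84% stops, so the local fraction is t = (2 − 0)/(84 − 0) = 2/84 ≈ 0.0238.
#78e0b4 → (120, 224, 180); #fbf8f0 → (251, 248, 240).
R = 120 + 0.0238 × (251 − 120) = 123.118 → 123
G = 224 + 0.0238 × (248 − 224) = 224.571 → 225
B = 180 + 0.0238 × (240 − 180) = 181.428 → 181

(123, 225, 181)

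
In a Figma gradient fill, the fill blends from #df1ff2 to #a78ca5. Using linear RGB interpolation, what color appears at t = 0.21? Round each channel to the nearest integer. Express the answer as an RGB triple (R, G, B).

#df1ff2 → (223, 31, 242); #a78ca5 → (167, 140, 165).
R = 223 + 0.21 × (167 − 223) = 223 + 0.21 × -56 = 211.24 → 211
G = 31 + 0.21 × (140 − 31) = 31 + 0.21 × 109 = 53.89 → 54
B = 242 + 0.21 × (165 − 242) = 242 + 0.21 × -77 = 225.83 → 226

(211, 54, 226)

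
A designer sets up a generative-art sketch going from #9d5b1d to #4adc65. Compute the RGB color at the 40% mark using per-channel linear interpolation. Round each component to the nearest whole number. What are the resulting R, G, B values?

(124, 143, 58)

#9d5b1d → (157, 91, 29); #4adc65 → (74, 220, 101).
40% corresponds to t = 0.4.
R = 157 + 0.4 × (74 − 157) = 157 + 0.4 × -83 = 123.8 → 124
G = 91 + 0.4 × (220 − 91) = 91 + 0.4 × 129 = 142.6 → 143
B = 29 + 0.4 × (101 − 29) = 29 + 0.4 × 72 = 57.8 → 58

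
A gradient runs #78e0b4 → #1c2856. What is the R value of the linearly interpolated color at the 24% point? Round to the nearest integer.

98

R₁ = 120 (from #78e0b4), R₂ = 28 (from #1c2856).
R = 120 + 0.24 × (28 − 120) = 97.92 → 98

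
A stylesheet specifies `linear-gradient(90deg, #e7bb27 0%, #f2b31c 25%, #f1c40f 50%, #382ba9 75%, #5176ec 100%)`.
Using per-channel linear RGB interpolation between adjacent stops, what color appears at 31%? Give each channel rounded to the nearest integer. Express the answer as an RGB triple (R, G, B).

(242, 183, 25)

31% lies between the 25% and 50% stops, so the local fraction is t = (31 − 25)/(50 − 25) = 6/25 ≈ 0.24.
#f2b31c → (242, 179, 28); #f1c40f → (241, 196, 15).
R = 242 + 0.24 × (241 − 242) = 241.76 → 242
G = 179 + 0.24 × (196 − 179) = 183.08 → 183
B = 28 + 0.24 × (15 − 28) = 24.88 → 25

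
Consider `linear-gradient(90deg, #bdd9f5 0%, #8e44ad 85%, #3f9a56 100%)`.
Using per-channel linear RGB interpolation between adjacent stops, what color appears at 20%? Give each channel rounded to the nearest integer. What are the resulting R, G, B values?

(178, 182, 228)

20% lies between the 0% and 85% stops, so the local fraction is t = (20 − 0)/(85 − 0) = 20/85 ≈ 0.2353.
#bdd9f5 → (189, 217, 245); #8e44ad → (142, 68, 173).
R = 189 + 0.2353 × (142 − 189) = 177.941 → 178
G = 217 + 0.2353 × (68 − 217) = 181.94 → 182
B = 245 + 0.2353 × (173 − 245) = 228.058 → 228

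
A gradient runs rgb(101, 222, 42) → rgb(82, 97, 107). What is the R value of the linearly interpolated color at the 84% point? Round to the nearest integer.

85

R = 101 + 0.84 × (82 − 101) = 85.04 → 85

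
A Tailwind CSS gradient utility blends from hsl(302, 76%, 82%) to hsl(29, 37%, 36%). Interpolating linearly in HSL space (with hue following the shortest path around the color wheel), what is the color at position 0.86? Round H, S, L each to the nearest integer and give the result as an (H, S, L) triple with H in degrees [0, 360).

(17, 42, 42)

Hue: 29 − 302 = -273°, but |-273| > 180 so the shorter arc goes the other way: Δh = -273 + 360 = 87°.
H = 302 + 0.86 × (87) = 376.82 → 377 → 377 mod 360 = 17°
S = 76 + 0.86 × (37 − 76) = 42.46 → 42%
L = 82 + 0.86 × (36 − 82) = 42.44 → 42%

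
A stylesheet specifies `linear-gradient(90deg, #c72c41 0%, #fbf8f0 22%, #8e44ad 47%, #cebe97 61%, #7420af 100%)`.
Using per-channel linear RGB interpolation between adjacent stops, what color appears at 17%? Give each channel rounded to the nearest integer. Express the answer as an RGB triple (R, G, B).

(239, 202, 200)

17% lies between the 0% and 22% stops, so the local fraction is t = (17 − 0)/(22 − 0) = 17/22 ≈ 0.7727.
#c72c41 → (199, 44, 65); #fbf8f0 → (251, 248, 240).
R = 199 + 0.7727 × (251 − 199) = 239.18 → 239
G = 44 + 0.7727 × (248 − 44) = 201.631 → 202
B = 65 + 0.7727 × (240 − 65) = 200.222 → 200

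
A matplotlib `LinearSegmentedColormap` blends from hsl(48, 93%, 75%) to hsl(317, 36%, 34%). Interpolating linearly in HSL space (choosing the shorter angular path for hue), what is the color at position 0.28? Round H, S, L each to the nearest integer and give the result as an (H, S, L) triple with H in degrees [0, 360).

Hue: 317 − 48 = 269°, but |269| > 180 so the shorter arc goes the other way: Δh = 269 − 360 = -91°.
H = 48 + 0.28 × (-91) = 22.52 → 23°
S = 93 + 0.28 × (36 − 93) = 77.04 → 77%
L = 75 + 0.28 × (34 − 75) = 63.52 → 64%

(23, 77, 64)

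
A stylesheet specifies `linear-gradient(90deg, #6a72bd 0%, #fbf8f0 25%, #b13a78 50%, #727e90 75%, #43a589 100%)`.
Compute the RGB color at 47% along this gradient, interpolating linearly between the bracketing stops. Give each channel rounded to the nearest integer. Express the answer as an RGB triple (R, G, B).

47% lies between the 25% and 50% stops, so the local fraction is t = (47 − 25)/(50 − 25) = 22/25 ≈ 0.88.
#fbf8f0 → (251, 248, 240); #b13a78 → (177, 58, 120).
R = 251 + 0.88 × (177 − 251) = 185.88 → 186
G = 248 + 0.88 × (58 − 248) = 80.8 → 81
B = 240 + 0.88 × (120 − 240) = 134.4 → 134

(186, 81, 134)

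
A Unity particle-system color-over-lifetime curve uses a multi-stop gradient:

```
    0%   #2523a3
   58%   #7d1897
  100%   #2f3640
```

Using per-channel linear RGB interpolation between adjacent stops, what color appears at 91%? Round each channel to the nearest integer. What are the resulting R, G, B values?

(64, 48, 83)

91% lies between the 58% and 100% stops, so the local fraction is t = (91 − 58)/(100 − 58) = 33/42 ≈ 0.7857.
#7d1897 → (125, 24, 151); #2f3640 → (47, 54, 64).
R = 125 + 0.7857 × (47 − 125) = 63.715 → 64
G = 24 + 0.7857 × (54 − 24) = 47.571 → 48
B = 151 + 0.7857 × (64 − 151) = 82.644 → 83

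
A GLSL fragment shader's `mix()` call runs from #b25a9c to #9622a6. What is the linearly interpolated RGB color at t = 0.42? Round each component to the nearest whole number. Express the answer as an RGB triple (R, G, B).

#b25a9c → (178, 90, 156); #9622a6 → (150, 34, 166).
R = 178 + 0.42 × (150 − 178) = 178 + 0.42 × -28 = 166.24 → 166
G = 90 + 0.42 × (34 − 90) = 90 + 0.42 × -56 = 66.48 → 66
B = 156 + 0.42 × (166 − 156) = 156 + 0.42 × 10 = 160.2 → 160

(166, 66, 160)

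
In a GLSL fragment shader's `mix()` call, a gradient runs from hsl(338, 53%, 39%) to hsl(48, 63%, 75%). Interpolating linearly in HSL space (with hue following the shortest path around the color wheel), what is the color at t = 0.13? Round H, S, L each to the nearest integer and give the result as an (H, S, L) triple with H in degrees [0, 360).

Hue: 48 − 338 = -290°, but |-290| > 180 so the shorter arc goes the other way: Δh = -290 + 360 = 70°.
H = 338 + 0.13 × (70) = 347.1 → 347°
S = 53 + 0.13 × (63 − 53) = 54.3 → 54%
L = 39 + 0.13 × (75 − 39) = 43.68 → 44%

(347, 54, 44)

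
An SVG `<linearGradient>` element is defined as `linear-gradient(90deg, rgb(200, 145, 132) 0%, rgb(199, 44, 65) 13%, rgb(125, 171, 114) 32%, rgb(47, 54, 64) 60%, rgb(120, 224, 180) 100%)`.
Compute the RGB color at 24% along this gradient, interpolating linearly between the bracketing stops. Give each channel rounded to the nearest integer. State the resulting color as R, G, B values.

24% lies between the 13% and 32% stops, so the local fraction is t = (24 − 13)/(32 − 13) = 11/19 ≈ 0.5789.
R = 199 + 0.5789 × (125 − 199) = 156.161 → 156
G = 44 + 0.5789 × (171 − 44) = 117.52 → 118
B = 65 + 0.5789 × (114 − 65) = 93.366 → 93

(156, 118, 93)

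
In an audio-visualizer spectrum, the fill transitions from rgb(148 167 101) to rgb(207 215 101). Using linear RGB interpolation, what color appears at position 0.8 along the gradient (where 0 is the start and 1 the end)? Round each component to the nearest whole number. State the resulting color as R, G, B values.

(195, 205, 101)

R = 148 + 0.8 × (207 − 148) = 148 + 0.8 × 59 = 195.2 → 195
G = 167 + 0.8 × (215 − 167) = 167 + 0.8 × 48 = 205.4 → 205
B = 101 + 0.8 × (101 − 101) = 101 + 0.8 × 0 = 101 → 101
So the blended color is (195, 205, 101), about #c3cd65.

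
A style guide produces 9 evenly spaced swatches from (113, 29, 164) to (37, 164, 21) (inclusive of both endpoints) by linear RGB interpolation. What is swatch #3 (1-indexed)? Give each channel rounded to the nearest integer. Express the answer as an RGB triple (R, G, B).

(94, 63, 128)

With 9 swatches and endpoints inclusive, swatch 3 sits at t = (3 − 1)/(9 − 1) = 2/8 ≈ 0.25.
R = 113 + 0.25 × (37 − 113) = 94 → 94
G = 29 + 0.25 × (164 − 29) = 62.75 → 63
B = 164 + 0.25 × (21 − 164) = 128.25 → 128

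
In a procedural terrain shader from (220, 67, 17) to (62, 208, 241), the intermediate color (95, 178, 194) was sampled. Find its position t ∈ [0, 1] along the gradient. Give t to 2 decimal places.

0.79

Invert the lerp on the B channel (largest span, 224): t = (194 − 17) / (241 − 17) = 177/224 = 0.79018.
Check on R: (95 − 220)/(62 − 220) = 0.7911 ✓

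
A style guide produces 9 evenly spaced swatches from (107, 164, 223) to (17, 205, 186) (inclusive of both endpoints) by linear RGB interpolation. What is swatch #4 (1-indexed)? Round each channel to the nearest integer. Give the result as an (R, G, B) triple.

With 9 swatches and endpoints inclusive, swatch 4 sits at t = (4 − 1)/(9 − 1) = 3/8 ≈ 0.375.
R = 107 + 0.375 × (17 − 107) = 73.25 → 73
G = 164 + 0.375 × (205 − 164) = 179.375 → 179
B = 223 + 0.375 × (186 − 223) = 209.125 → 209

(73, 179, 209)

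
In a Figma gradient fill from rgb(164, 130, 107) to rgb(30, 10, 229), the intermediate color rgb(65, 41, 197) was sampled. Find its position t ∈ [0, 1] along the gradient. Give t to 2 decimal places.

Invert the lerp on the R channel (largest span, 134): t = (65 − 164) / (30 − 164) = -99/-134 = 0.73881.
Check on G: (41 − 130)/(10 − 130) = 0.7417 ✓

0.74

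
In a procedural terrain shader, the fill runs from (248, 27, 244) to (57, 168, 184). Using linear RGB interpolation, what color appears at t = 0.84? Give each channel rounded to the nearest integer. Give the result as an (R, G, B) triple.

(88, 145, 194)

R = 248 + 0.84 × (57 − 248) = 248 + 0.84 × -191 = 87.56 → 88
G = 27 + 0.84 × (168 − 27) = 27 + 0.84 × 141 = 145.44 → 145
B = 244 + 0.84 × (184 − 244) = 244 + 0.84 × -60 = 193.6 → 194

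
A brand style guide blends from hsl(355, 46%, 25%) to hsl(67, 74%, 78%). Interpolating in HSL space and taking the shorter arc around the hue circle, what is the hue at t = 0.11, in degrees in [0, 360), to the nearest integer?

Hue: 67 − 355 = -288°, but |-288| > 180 so the shorter arc goes the other way: Δh = -288 + 360 = 72°.
H = 355 + 0.11 × (72) = 362.92 → 363 → 363 mod 360 = 3°

3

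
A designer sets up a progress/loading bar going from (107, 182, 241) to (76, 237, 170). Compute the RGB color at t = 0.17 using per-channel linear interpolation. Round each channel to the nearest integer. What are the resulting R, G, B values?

(102, 191, 229)

R = 107 + 0.17 × (76 − 107) = 107 + 0.17 × -31 = 101.73 → 102
G = 182 + 0.17 × (237 − 182) = 182 + 0.17 × 55 = 191.35 → 191
B = 241 + 0.17 × (170 − 241) = 241 + 0.17 × -71 = 228.93 → 229
So the blended color is (102, 191, 229), about #66bfe5.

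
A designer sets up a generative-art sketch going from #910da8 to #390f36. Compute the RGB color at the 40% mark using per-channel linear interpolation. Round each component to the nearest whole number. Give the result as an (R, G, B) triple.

#910da8 → (145, 13, 168); #390f36 → (57, 15, 54).
40% corresponds to t = 0.4.
R = 145 + 0.4 × (57 − 145) = 145 + 0.4 × -88 = 109.8 → 110
G = 13 + 0.4 × (15 − 13) = 13 + 0.4 × 2 = 13.8 → 14
B = 168 + 0.4 × (54 − 168) = 168 + 0.4 × -114 = 122.4 → 122
So the blended color is (110, 14, 122), about #6e0e7a.

(110, 14, 122)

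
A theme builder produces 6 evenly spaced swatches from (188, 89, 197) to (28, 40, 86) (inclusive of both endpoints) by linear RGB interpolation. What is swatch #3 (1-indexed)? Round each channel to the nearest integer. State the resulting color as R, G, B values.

(124, 69, 153)

With 6 swatches and endpoints inclusive, swatch 3 sits at t = (3 − 1)/(6 − 1) = 2/5 ≈ 0.4.
R = 188 + 0.4 × (28 − 188) = 124 → 124
G = 89 + 0.4 × (40 − 89) = 69.4 → 69
B = 197 + 0.4 × (86 − 197) = 152.6 → 153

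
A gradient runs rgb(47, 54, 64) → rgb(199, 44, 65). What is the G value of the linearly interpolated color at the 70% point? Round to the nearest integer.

47

G = 54 + 0.7 × (44 − 54) = 47 → 47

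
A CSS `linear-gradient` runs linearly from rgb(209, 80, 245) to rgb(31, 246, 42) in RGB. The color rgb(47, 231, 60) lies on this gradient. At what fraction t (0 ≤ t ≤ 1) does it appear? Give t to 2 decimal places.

Invert the lerp on the B channel (largest span, 203): t = (60 − 245) / (42 − 245) = -185/-203 = 0.91133.
Check on R: (47 − 209)/(31 − 209) = 0.9101 ✓

0.91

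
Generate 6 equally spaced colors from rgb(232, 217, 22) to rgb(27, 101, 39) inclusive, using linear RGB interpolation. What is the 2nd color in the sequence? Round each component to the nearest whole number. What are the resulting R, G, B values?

(191, 194, 25)

With 6 swatches and endpoints inclusive, swatch 2 sits at t = (2 − 1)/(6 − 1) = 1/5 ≈ 0.2.
R = 232 + 0.2 × (27 − 232) = 191 → 191
G = 217 + 0.2 × (101 − 217) = 193.8 → 194
B = 22 + 0.2 × (39 − 22) = 25.4 → 25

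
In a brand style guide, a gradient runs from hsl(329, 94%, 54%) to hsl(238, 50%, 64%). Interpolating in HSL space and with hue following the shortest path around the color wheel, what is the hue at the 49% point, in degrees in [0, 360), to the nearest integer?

284

Hue arc: Δh = 238 − 329 = -91° (|Δh| ≤ 180, already the shorter path).
H = 329 + 0.49 × (-91) = 284.41 → 284°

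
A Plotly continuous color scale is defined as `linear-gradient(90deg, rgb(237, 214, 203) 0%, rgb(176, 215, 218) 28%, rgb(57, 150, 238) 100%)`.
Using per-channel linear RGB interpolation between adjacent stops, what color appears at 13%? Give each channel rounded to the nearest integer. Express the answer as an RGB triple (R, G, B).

13% lies between the 0% and 28% stops, so the local fraction is t = (13 − 0)/(28 − 0) = 13/28 ≈ 0.4643.
R = 237 + 0.4643 × (176 − 237) = 208.678 → 209
G = 214 + 0.4643 × (215 − 214) = 214.464 → 214
B = 203 + 0.4643 × (218 − 203) = 209.964 → 210

(209, 214, 210)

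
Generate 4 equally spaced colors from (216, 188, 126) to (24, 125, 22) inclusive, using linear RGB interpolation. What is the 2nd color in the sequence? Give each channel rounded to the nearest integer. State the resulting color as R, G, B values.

With 4 swatches and endpoints inclusive, swatch 2 sits at t = (2 − 1)/(4 − 1) = 1/3 ≈ 0.3333.
R = 216 + 0.3333 × (24 − 216) = 152.006 → 152
G = 188 + 0.3333 × (125 − 188) = 167.002 → 167
B = 126 + 0.3333 × (22 − 126) = 91.337 → 91

(152, 167, 91)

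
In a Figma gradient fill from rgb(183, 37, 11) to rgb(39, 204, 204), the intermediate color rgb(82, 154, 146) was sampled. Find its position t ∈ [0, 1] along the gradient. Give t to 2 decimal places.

Invert the lerp on the B channel (largest span, 193): t = (146 − 11) / (204 − 11) = 135/193 = 0.69948.
Check on R: (82 − 183)/(39 − 183) = 0.7014 ✓

0.70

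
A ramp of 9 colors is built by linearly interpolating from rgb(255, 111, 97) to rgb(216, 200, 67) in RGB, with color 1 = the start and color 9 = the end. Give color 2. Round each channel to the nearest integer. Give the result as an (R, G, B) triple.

(250, 122, 93)

With 9 swatches and endpoints inclusive, swatch 2 sits at t = (2 − 1)/(9 − 1) = 1/8 ≈ 0.125.
R = 255 + 0.125 × (216 − 255) = 250.125 → 250
G = 111 + 0.125 × (200 − 111) = 122.125 → 122
B = 97 + 0.125 × (67 − 97) = 93.25 → 93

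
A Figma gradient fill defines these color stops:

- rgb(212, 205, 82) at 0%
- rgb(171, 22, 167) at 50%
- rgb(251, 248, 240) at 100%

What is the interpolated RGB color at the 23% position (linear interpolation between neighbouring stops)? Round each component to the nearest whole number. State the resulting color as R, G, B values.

(193, 121, 121)

23% lies between the 0% and 50% stops, so the local fraction is t = (23 − 0)/(50 − 0) = 23/50 ≈ 0.46.
R = 212 + 0.46 × (171 − 212) = 193.14 → 193
G = 205 + 0.46 × (22 − 205) = 120.82 → 121
B = 82 + 0.46 × (167 − 82) = 121.1 → 121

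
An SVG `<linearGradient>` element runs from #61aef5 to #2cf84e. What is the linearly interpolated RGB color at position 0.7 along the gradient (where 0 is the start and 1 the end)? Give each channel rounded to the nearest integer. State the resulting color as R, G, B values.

#61aef5 → (97, 174, 245); #2cf84e → (44, 248, 78).
R = 97 + 0.7 × (44 − 97) = 97 + 0.7 × -53 = 59.9 → 60
G = 174 + 0.7 × (248 − 174) = 174 + 0.7 × 74 = 225.8 → 226
B = 245 + 0.7 × (78 − 245) = 245 + 0.7 × -167 = 128.1 → 128

(60, 226, 128)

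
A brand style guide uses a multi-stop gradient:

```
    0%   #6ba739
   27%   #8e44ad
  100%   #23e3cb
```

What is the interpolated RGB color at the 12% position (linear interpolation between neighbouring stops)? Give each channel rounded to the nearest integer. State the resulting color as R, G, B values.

(123, 123, 109)

12% lies between the 0% and 27% stops, so the local fraction is t = (12 − 0)/(27 − 0) = 12/27 ≈ 0.4444.
#6ba739 → (107, 167, 57); #8e44ad → (142, 68, 173).
R = 107 + 0.4444 × (142 − 107) = 122.554 → 123
G = 167 + 0.4444 × (68 − 167) = 123.004 → 123
B = 57 + 0.4444 × (173 − 57) = 108.55 → 109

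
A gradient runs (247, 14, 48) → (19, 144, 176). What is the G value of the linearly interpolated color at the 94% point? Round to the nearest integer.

G = 14 + 0.94 × (144 − 14) = 136.2 → 136

136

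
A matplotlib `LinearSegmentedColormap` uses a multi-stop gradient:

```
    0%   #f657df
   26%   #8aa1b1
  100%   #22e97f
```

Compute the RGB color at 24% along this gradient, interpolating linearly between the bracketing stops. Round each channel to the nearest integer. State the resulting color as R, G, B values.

24% lies between the 0% and 26% stops, so the local fraction is t = (24 − 0)/(26 − 0) = 24/26 ≈ 0.9231.
#f657df → (246, 87, 223); #8aa1b1 → (138, 161, 177).
R = 246 + 0.9231 × (138 − 246) = 146.305 → 146
G = 87 + 0.9231 × (161 − 87) = 155.309 → 155
B = 223 + 0.9231 × (177 − 223) = 180.537 → 181

(146, 155, 181)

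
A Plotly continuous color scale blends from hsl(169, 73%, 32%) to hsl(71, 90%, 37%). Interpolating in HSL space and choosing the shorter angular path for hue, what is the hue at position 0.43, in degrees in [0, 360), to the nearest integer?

127

Hue arc: Δh = 71 − 169 = -98° (|Δh| ≤ 180, already the shorter path).
H = 169 + 0.43 × (-98) = 126.86 → 127°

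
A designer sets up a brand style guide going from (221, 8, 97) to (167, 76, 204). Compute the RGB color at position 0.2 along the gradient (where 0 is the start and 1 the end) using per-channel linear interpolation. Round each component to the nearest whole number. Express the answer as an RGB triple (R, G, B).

R = 221 + 0.2 × (167 − 221) = 221 + 0.2 × -54 = 210.2 → 210
G = 8 + 0.2 × (76 − 8) = 8 + 0.2 × 68 = 21.6 → 22
B = 97 + 0.2 × (204 − 97) = 97 + 0.2 × 107 = 118.4 → 118
So the blended color is (210, 22, 118), about #d21676.

(210, 22, 118)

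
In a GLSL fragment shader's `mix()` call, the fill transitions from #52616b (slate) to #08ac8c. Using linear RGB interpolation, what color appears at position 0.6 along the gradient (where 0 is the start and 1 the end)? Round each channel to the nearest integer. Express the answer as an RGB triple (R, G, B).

#52616b → (82, 97, 107); #08ac8c → (8, 172, 140).
R = 82 + 0.6 × (8 − 82) = 82 + 0.6 × -74 = 37.6 → 38
G = 97 + 0.6 × (172 − 97) = 97 + 0.6 × 75 = 142 → 142
B = 107 + 0.6 × (140 − 107) = 107 + 0.6 × 33 = 126.8 → 127

(38, 142, 127)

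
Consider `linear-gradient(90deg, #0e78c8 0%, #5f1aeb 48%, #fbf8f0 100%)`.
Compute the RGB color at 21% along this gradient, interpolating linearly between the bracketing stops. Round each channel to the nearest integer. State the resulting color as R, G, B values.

21% lies between the 0% and 48% stops, so the local fraction is t = (21 − 0)/(48 − 0) = 21/48 ≈ 0.4375.
#0e78c8 → (14, 120, 200); #5f1aeb → (95, 26, 235).
R = 14 + 0.4375 × (95 − 14) = 49.438 → 49
G = 120 + 0.4375 × (26 − 120) = 78.875 → 79
B = 200 + 0.4375 × (235 − 200) = 215.312 → 215

(49, 79, 215)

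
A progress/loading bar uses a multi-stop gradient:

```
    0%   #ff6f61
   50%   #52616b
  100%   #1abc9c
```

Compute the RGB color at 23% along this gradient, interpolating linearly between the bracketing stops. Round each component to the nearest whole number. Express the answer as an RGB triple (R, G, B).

23% lies between the 0% and 50% stops, so the local fraction is t = (23 − 0)/(50 − 0) = 23/50 ≈ 0.46.
#ff6f61 → (255, 111, 97); #52616b → (82, 97, 107).
R = 255 + 0.46 × (82 − 255) = 175.42 → 175
G = 111 + 0.46 × (97 − 111) = 104.56 → 105
B = 97 + 0.46 × (107 − 97) = 101.6 → 102

(175, 105, 102)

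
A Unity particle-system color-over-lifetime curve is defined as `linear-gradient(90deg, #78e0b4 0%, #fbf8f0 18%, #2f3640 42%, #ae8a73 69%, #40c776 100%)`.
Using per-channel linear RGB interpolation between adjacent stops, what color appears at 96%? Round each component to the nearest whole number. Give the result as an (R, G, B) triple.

(78, 191, 118)

96% lies between the 69% and 100% stops, so the local fraction is t = (96 − 69)/(100 − 69) = 27/31 ≈ 0.871.
#ae8a73 → (174, 138, 115); #40c776 → (64, 199, 118).
R = 174 + 0.871 × (64 − 174) = 78.19 → 78
G = 138 + 0.871 × (199 − 138) = 191.131 → 191
B = 115 + 0.871 × (118 − 115) = 117.613 → 118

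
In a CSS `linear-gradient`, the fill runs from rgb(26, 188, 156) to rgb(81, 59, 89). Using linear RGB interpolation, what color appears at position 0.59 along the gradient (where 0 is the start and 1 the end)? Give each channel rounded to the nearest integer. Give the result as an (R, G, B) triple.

(58, 112, 116)

R = 26 + 0.59 × (81 − 26) = 26 + 0.59 × 55 = 58.45 → 58
G = 188 + 0.59 × (59 − 188) = 188 + 0.59 × -129 = 111.89 → 112
B = 156 + 0.59 × (89 − 156) = 156 + 0.59 × -67 = 116.47 → 116
So the blended color is (58, 112, 116), about #3a7074.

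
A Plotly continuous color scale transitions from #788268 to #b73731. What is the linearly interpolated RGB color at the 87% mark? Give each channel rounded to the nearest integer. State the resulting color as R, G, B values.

(175, 65, 56)

#788268 → (120, 130, 104); #b73731 → (183, 55, 49).
87% corresponds to t = 0.87.
R = 120 + 0.87 × (183 − 120) = 120 + 0.87 × 63 = 174.81 → 175
G = 130 + 0.87 × (55 − 130) = 130 + 0.87 × -75 = 64.75 → 65
B = 104 + 0.87 × (49 − 104) = 104 + 0.87 × -55 = 56.15 → 56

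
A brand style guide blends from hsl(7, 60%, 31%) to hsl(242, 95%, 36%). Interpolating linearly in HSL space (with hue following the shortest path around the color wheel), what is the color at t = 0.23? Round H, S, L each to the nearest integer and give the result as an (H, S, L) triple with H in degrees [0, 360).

(338, 68, 32)

Hue: 242 − 7 = 235°, but |235| > 180 so the shorter arc goes the other way: Δh = 235 − 360 = -125°.
H = 7 + 0.23 × (-125) = -21.75 → -22 → -22 mod 360 = 338°
S = 60 + 0.23 × (95 − 60) = 68.05 → 68%
L = 31 + 0.23 × (36 − 31) = 32.15 → 32%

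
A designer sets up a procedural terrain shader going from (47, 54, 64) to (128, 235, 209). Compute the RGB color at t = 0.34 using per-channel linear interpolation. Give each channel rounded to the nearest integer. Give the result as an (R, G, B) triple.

(75, 116, 113)

R = 47 + 0.34 × (128 − 47) = 47 + 0.34 × 81 = 74.54 → 75
G = 54 + 0.34 × (235 − 54) = 54 + 0.34 × 181 = 115.54 → 116
B = 64 + 0.34 × (209 − 64) = 64 + 0.34 × 145 = 113.3 → 113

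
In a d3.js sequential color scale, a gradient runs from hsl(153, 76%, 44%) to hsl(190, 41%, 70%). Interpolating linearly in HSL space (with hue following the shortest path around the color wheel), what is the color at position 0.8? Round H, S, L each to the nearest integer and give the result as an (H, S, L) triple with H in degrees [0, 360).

Hue arc: Δh = 190 − 153 = 37° (|Δh| ≤ 180, already the shorter path).
H = 153 + 0.8 × (37) = 182.6 → 183°
S = 76 + 0.8 × (41 − 76) = 48 → 48%
L = 44 + 0.8 × (70 − 44) = 64.8 → 65%

(183, 48, 65)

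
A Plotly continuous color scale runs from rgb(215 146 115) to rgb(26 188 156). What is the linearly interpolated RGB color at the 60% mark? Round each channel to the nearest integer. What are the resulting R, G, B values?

60% corresponds to t = 0.6.
R = 215 + 0.6 × (26 − 215) = 215 + 0.6 × -189 = 101.6 → 102
G = 146 + 0.6 × (188 − 146) = 146 + 0.6 × 42 = 171.2 → 171
B = 115 + 0.6 × (156 − 115) = 115 + 0.6 × 41 = 139.6 → 140

(102, 171, 140)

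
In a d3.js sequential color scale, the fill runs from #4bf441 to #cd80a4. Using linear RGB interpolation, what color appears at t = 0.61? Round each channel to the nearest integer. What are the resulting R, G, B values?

#4bf441 → (75, 244, 65); #cd80a4 → (205, 128, 164).
R = 75 + 0.61 × (205 − 75) = 75 + 0.61 × 130 = 154.3 → 154
G = 244 + 0.61 × (128 − 244) = 244 + 0.61 × -116 = 173.24 → 173
B = 65 + 0.61 × (164 − 65) = 65 + 0.61 × 99 = 125.39 → 125

(154, 173, 125)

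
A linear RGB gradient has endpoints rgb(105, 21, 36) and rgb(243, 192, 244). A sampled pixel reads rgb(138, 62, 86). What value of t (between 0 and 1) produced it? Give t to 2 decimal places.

0.24

Invert the lerp on the B channel (largest span, 208): t = (86 − 36) / (244 − 36) = 50/208 = 0.24038.
Check on R: (138 − 105)/(243 − 105) = 0.2391 ✓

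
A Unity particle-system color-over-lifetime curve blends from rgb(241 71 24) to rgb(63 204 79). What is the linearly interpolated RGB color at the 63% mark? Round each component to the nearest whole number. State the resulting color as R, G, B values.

(129, 155, 59)

63% corresponds to t = 0.63.
R = 241 + 0.63 × (63 − 241) = 241 + 0.63 × -178 = 128.86 → 129
G = 71 + 0.63 × (204 − 71) = 71 + 0.63 × 133 = 154.79 → 155
B = 24 + 0.63 × (79 − 24) = 24 + 0.63 × 55 = 58.65 → 59
So the blended color is (129, 155, 59), about #819b3b.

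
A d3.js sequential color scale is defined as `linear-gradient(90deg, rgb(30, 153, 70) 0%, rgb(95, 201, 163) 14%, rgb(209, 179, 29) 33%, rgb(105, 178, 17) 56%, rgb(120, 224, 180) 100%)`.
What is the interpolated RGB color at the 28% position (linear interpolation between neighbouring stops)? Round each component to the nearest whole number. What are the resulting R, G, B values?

28% lies between the 14% and 33% stops, so the local fraction is t = (28 − 14)/(33 − 14) = 14/19 ≈ 0.7368.
R = 95 + 0.7368 × (209 − 95) = 178.995 → 179
G = 201 + 0.7368 × (179 − 201) = 184.79 → 185
B = 163 + 0.7368 × (29 − 163) = 64.269 → 64

(179, 185, 64)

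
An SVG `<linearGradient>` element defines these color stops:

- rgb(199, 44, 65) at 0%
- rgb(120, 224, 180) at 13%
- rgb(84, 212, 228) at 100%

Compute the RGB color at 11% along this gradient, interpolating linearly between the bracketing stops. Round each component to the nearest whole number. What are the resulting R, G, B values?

(132, 196, 162)

11% lies between the 0% and 13% stops, so the local fraction is t = (11 − 0)/(13 − 0) = 11/13 ≈ 0.8462.
R = 199 + 0.8462 × (120 − 199) = 132.15 → 132
G = 44 + 0.8462 × (224 − 44) = 196.316 → 196
B = 65 + 0.8462 × (180 − 65) = 162.313 → 162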